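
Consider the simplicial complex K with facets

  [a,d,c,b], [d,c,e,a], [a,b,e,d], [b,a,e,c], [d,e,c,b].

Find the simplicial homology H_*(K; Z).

We work with the vertex ordering a < b < c < d < e. The simplices of K, each written with vertices in increasing order, are:

  0-simplices (5): a, b, c, d, e
  1-simplices (10): ab, ac, ad, ae, bc, bd, be, cd, ce, de
  2-simplices (10): abc, abd, abe, acd, ace, ade, bcd, bce, bde, cde
  3-simplices (5): abcd, abce, abde, acde, bcde

giving chain groups C_0 ≅ Z^5, C_1 ≅ Z^10, C_2 ≅ Z^10, C_3 ≅ Z^5.

Boundary ∂_1: C_1 → C_0 maps an edge to its endpoints' difference, ∂[p,q] = q − p.
The resulting 5×10 matrix has rank 4, and its Smith normal form has invariant factors (1,1,1,1).

Boundary ∂_2: C_2 → C_1 sends each 2-simplex [p,q,r] to [q,r] − [p,r] + [p,q]. For instance
  ∂bce = ce − be + bc,
  ∂ace = ce − ae + ac.
This gives a 10×10 integer matrix of rank 6; reducing to Smith normal form yields diagonal entries (1,1,1,1,1,1).

The boundary map ∂_3: C_3 → C_2 sends each 3-simplex σ to the alternating sum Σ_i (−1)^i (σ with its i-th vertex removed). For instance
  ∂abde = bde − ade + abe − abd,
  ∂abce = bce − ace + abe − abc.
As a 10×5 matrix over Z this has rank 4, with invariant factors (1,1,1,1).

From H_k ≅ ker(∂_k) / im(∂_{k+1}) we obtain:

  H_0: rank C_0 − rank ∂_1 = 5 − 4 = 1, and the invariant factors of ∂_1 are all 1, so H_0 = Z.
  H_1: rank ker ∂_1 − rank ∂_2 = (10 − 4) − 6 = 0, and the invariant factors of ∂_2 are all 1, so H_1 = 0.
  H_2: rank ker ∂_2 − rank ∂_3 = (10 − 6) − 4 = 0, and the invariant factors of ∂_3 are all 1, so H_2 = 0.
  H_3: rank ker ∂_3 − rank ∂_4 = (5 − 4) − 0 = 1, and there is no ∂_4, so H_3 = Z.

As a check, the Euler characteristic is 5 − 10 + 10 − 5 = 0, which agrees with 1 − 0 + 0 − 1 = 0.

H_0 ≅ Z,  H_1 = 0,  H_2 = 0,  H_3 ≅ Z.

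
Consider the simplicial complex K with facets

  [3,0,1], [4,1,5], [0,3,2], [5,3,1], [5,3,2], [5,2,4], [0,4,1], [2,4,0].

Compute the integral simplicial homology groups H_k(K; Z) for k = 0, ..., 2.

H_0 ≅ Z,  H_1 = 0,  H_2 ≅ Z.

We work with the vertex ordering 0 < 1 < 2 < 3 < 4 < 5. The simplices of K, each written with vertices in increasing order, are:

  0-simplices (6): [0], [1], [2], [3], [4], [5]
  1-simplices (12): [0,1], [0,2], [0,3], [0,4], [1,3], [1,4], [1,5], [2,3], [2,4], [2,5], [3,5], [4,5]
  2-simplices (8): [0,1,3], [0,1,4], [0,2,3], [0,2,4], [1,3,5], [1,4,5], [2,3,5], [2,4,5]

Hence C_0 ≅ Z^6, C_1 ≅ Z^12, C_2 ≅ Z^8.

The boundary map ∂_1: C_1 → C_0 is given by ∂[p,q] = [q] − [p].
The resulting 6×12 matrix has rank 5, and its Smith normal form has invariant factors (1,1,1,1,1).

The boundary map ∂_2: C_2 → C_1 acts by ∂[p,q,r] = [q,r] − [p,r] + [p,q]. For instance
  ∂[2,4,5] = [4,5] − [2,5] + [2,4],
  ∂[1,4,5] = [4,5] − [1,5] + [1,4].
This gives a 12×8 integer matrix of rank 7; reducing to Smith normal form yields diagonal entries (1,1,1,1,1,1,1).

Now H_k = ker ∂_k / im ∂_{k+1}, so:

  H_0: rank C_0 − rank ∂_1 = 6 − 5 = 1, and the invariant factors of ∂_1 are all 1, so H_0 = Z.
  H_1: rank ker ∂_1 − rank ∂_2 = (12 − 5) − 7 = 0, and the invariant factors of ∂_2 are all 1, so H_1 = 0.
  H_2: rank ker ∂_2 − rank ∂_3 = (8 − 7) − 0 = 1, and there is no ∂_3, so H_2 = Z.

As a check, the Euler characteristic is 6 − 12 + 8 = 2, which agrees with 1 − 0 + 1 = 2.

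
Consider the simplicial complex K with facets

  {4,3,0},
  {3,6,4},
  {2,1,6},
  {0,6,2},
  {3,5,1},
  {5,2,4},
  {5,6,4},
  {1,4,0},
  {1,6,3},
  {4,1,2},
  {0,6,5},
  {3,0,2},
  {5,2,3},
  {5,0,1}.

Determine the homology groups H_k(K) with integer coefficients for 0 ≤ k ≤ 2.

Fix the vertex order 0 < 1 < 2 < 3 < 4 < 5 < 6 and write every simplex with vertices in increasing order. Then dim K = 2 and the simplices of K are:

  0-simplices (7): [0], [1], [2], [3], [4], [5], [6]
  1-simplices (21): [0,1], [0,2], [0,3], [0,4], [0,5], [0,6], [1,2], [1,3], [1,4], [1,5], [1,6], [2,3], [2,4], [2,5], [2,6], [3,4], [3,5], [3,6], [4,5], [4,6], [5,6]
  2-simplices (14): [0,1,4], [0,1,5], [0,2,3], [0,2,6], [0,3,4], [0,5,6], [1,2,4], [1,2,6], [1,3,5], [1,3,6], [2,3,5], [2,4,5], [3,4,6], [4,5,6]

Hence C_0 ≅ Z^7, C_1 ≅ Z^21, C_2 ≅ Z^14.

The boundary map ∂_1: C_1 → C_0 sends each edge [p,q] (with p < q) to q − p.
As a 7×21 matrix over Z this has rank 6, with invariant factors (1,1,1,1,1,1).

∂_2: C_2 → C_1 acts by ∂[p,q,r] = [q,r] − [p,r] + [p,q]. For instance
  ∂[3,4,6] = [4,6] − [3,6] + [3,4],
  ∂[4,5,6] = [5,6] − [4,6] + [4,5].
The resulting 21×14 matrix has rank 13, and its Smith normal form has invariant factors (1,1,1,1,1,1,1,1,1,1,1,1,1).

Now H_k = ker ∂_k / im ∂_{k+1}, so:

  H_0: rank C_0 − rank ∂_1 = 7 − 6 = 1, and the invariant factors of ∂_1 are all 1, so H_0 ≅ Z.
  H_1: rank ker ∂_1 − rank ∂_2 = (21 − 6) − 13 = 2, and the invariant factors of ∂_2 are all 1, so H_1 ≅ Z^2.
  H_2: rank ker ∂_2 − rank ∂_3 = (14 − 13) − 0 = 1, and there is no ∂_3, so H_2 ≅ Z.

(K is a triangulation of the torus T^2.)

H_0 ≅ Z,  H_1 ≅ Z^2,  H_2 ≅ Z.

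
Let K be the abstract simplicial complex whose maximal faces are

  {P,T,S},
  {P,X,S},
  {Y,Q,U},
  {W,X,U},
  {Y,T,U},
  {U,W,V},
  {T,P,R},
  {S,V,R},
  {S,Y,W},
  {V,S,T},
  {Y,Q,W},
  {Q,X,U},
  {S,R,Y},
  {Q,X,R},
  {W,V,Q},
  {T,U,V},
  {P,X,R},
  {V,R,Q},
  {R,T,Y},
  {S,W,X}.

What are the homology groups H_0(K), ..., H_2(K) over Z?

Fix the vertex order P < Q < R < S < T < U < V < W < X < Y and write every simplex with vertices in increasing order. Then dim K = 2 and the simplices of K are:

  0-simplices (10): P, Q, R, S, T, U, V, W, X, Y
  1-simplices (30): PR, PS, PT, PX, QR, QU, QV, QW, QX, QY, RS, RT, RV, RX, RY, ST, SV, SW, SX, SY, TU, TV, TY, UV, UW, UX, UY, VW, WX, WY
  2-simplices (20): PRT, PRX, PST, PSX, QRV, QRX, QUX, QUY, QVW, QWY, RSV, RSY, RTY, STV, SWX, SWY, TUV, TUY, UVW, UWX

Hence C_0 ≅ Z^10, C_1 ≅ Z^30, C_2 ≅ Z^20.

Boundary ∂_1: C_1 → C_0 is given by ∂[p,q] = [q] − [p].
The 10×30 boundary matrix has rank 9 and Smith normal form diag(1,1,1,1,1,1,1,1,1).

Boundary ∂_2: C_2 → C_1 acts by ∂[p,q,r] = [q,r] − [p,r] + [p,q]. For instance
  ∂QRX = RX − QX + QR,
  ∂QUX = UX − QX + QU.
This gives a 30×20 integer matrix of rank 20; reducing to Smith normal form yields diagonal entries (1,1,1,1,1,1,1,1,1,1,1,1,1,1,1,1,1,1,1,2).

Reading off H_k = ker ∂_k / im ∂_{k+1}:

  H_0: rank C_0 − rank ∂_1 = 10 − 9 = 1, and the invariant factors of ∂_1 are all 1, so H_0 ≅ Z.
  H_1: rank ker ∂_1 − rank ∂_2 = (30 − 9) − 20 = 1, and ∂_2 has invariant factor 2 > 1, so H_1 ≅ Z ⊕ Z/2.
  H_2: rank ker ∂_2 − rank ∂_3 = (20 − 20) − 0 = 0, and there is no ∂_3, so H_2 ≅ 0.

As a check, the Euler characteristic is 10 − 30 + 20 = 0, which agrees with 1 − 1 + 0 = 0.

H_0 = Z,  H_1 = Z ⊕ Z/2,  H_2 = 0.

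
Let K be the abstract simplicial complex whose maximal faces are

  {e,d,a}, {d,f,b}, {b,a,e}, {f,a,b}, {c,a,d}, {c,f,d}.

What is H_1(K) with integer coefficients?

We work with the vertex ordering a < b < c < d < e < f. The simplices of K, each written with vertices in increasing order, are:

  0-simplices (6): a, b, c, d, e, f
  1-simplices (12): ab, ac, ad, ae, af, bd, be, bf, cd, cf, de, df
  2-simplices (6): abe, abf, acd, ade, bdf, cdf

Hence C_0 ≅ Z^6, C_1 ≅ Z^12, C_2 ≅ Z^6.

∂_1: C_1 → C_0 sends each edge [p,q] (with p < q) to q − p.
The resulting 6×12 matrix has rank 5, and its Smith normal form has invariant factors (1,1,1,1,1).

Boundary ∂_2: C_2 → C_1 sends each 2-simplex [p,q,r] to [q,r] − [p,r] + [p,q]. For instance
  ∂abe = be − ae + ab,
  ∂abf = bf − af + ab.
The resulting 12×6 matrix has rank 6, and its Smith normal form has invariant factors (1,1,1,1,1,1).

Now H_k = ker ∂_k / im ∂_{k+1}, so:

  H_1: rank ker ∂_1 − rank ∂_2 = (12 − 5) − 6 = 1, and the invariant factors of ∂_2 are all 1, so H_1 ≅ Z.

H_1 = Z.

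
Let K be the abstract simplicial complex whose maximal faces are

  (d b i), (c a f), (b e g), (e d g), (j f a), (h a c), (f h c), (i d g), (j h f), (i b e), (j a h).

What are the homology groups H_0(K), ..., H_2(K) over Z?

K has 10 vertices, 19 edges, 11 triangles.
rank ∂_0 = 0, rank ∂_1 = 8 ⇒ b_0 = 10 − 0 − 8 = 2; all invariant factors of ∂_1 are 1 so no torsion. So H_0 ≅ Z^2.
rank ∂_1 = 8, rank ∂_2 = 10 ⇒ b_1 = 19 − 8 − 10 = 1; all invariant factors of ∂_2 are 1 so no torsion. So H_1 ≅ Z.
rank ∂_2 = 10, rank ∂_3 = 0 ⇒ b_2 = 11 − 10 − 0 = 1. So H_2 ≅ Z.

H_0 = Z^2,  H_1 = Z,  H_2 = Z.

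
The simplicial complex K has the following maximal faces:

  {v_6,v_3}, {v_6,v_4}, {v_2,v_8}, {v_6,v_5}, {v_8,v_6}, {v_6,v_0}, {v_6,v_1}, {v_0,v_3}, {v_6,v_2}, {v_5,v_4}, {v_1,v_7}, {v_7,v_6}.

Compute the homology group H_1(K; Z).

Take the total order v_0 < v_1 < v_2 < v_3 < v_4 < v_5 < v_6 < v_7 < v_8 on the vertex set. Then K (dimension 1) consists of the simplices:

  0-simplices (9): [v_0], [v_1], [v_2], [v_3], [v_4], [v_5], [v_6], [v_7], [v_8]
  1-simplices (12): [v_0,v_3], [v_0,v_6], [v_1,v_6], [v_1,v_7], [v_2,v_6], [v_2,v_8], [v_3,v_6], [v_4,v_5], [v_4,v_6], [v_5,v_6], [v_6,v_7], [v_6,v_8]

so the chain groups are C_0 ≅ Z^9, C_1 ≅ Z^12.

The boundary map ∂_1: C_1 → C_0 maps an edge to its endpoints' difference, ∂[p,q] = q − p. For instance
  ∂[v_4,v_5] = [v_5] − [v_4].
As a 9×12 matrix over Z this has rank 8, with invariant factors (1,1,1,1,1,1,1,1).

From H_k ≅ ker(∂_k) / im(∂_{k+1}) we obtain:

  H_1: rank ker ∂_1 − rank ∂_2 = (12 − 8) − 0 = 4, and there is no ∂_2, so H_1 = Z^4.

H_1 = Z^4.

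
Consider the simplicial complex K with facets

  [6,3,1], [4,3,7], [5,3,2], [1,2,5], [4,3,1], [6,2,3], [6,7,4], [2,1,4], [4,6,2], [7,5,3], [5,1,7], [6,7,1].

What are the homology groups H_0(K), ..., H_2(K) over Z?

K has 7 vertices, 18 edges, 12 triangles.
rank ∂_0 = 0, rank ∂_1 = 6 ⇒ b_0 = 7 − 0 − 6 = 1; all invariant factors of ∂_1 are 1 so no torsion. So H_0 = Z.
rank ∂_1 = 6, rank ∂_2 = 12 ⇒ b_1 = 18 − 6 − 12 = 0; ∂_2 has invariant factor(s) [2] giving torsion. So H_1 = Z/2.
rank ∂_2 = 12, rank ∂_3 = 0 ⇒ b_2 = 12 − 12 − 0 = 0. So H_2 = 0.

H_0 ≅ Z,  H_1 ≅ Z/2,  H_2 = 0.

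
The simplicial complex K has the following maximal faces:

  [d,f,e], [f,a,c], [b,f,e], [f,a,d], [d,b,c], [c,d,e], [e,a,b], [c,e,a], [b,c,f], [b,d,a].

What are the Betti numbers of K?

b_0 = 1, b_1 = 0, b_2 = 0.

Fix the vertex order a < b < c < d < e < f and write every simplex with vertices in increasing order. Then dim K = 2 and the simplices of K are:

  0-simplices (6): a, b, c, d, e, f
  1-simplices (15): ab, ac, ad, ae, af, bc, bd, be, bf, cd, ce, cf, de, df, ef
  2-simplices (10): abd, abe, ace, acf, adf, bcd, bcf, bef, cde, def

giving chain groups C_0 ≅ Z^6, C_1 ≅ Z^15, C_2 ≅ Z^10.

Boundary ∂_1: C_1 → C_0 sends each edge [p,q] (with p < q) to q − p. For instance
  ∂be = e − b.
The 6×15 boundary matrix has rank 5 and Smith normal form diag(1,1,1,1,1).

Boundary ∂_2: C_2 → C_1 acts by ∂[p,q,r] = [q,r] − [p,r] + [p,q]. For instance
  ∂bcf = cf − bf + bc,
  ∂ace = ce − ae + ac.
The resulting 15×10 matrix has rank 10, and its Smith normal form has invariant factors (1,1,1,1,1,1,1,1,1,2).

From H_k ≅ ker(∂_k) / im(∂_{k+1}) we obtain:

  H_0: rank C_0 − rank ∂_1 = 6 − 5 = 1, and the invariant factors of ∂_1 are all 1, so H_0 ≅ Z.
  H_1: rank ker ∂_1 − rank ∂_2 = (15 − 5) − 10 = 0, and ∂_2 has invariant factor 2 > 1, so H_1 ≅ Z/2.
  H_2: rank ker ∂_2 − rank ∂_3 = (10 − 10) − 0 = 0, and there is no ∂_3, so H_2 ≅ 0.

(K is a triangulation of the real projective plane RP^2.)

Hence the Betti numbers are b_0 = 1, b_1 = 0, b_2 = 0.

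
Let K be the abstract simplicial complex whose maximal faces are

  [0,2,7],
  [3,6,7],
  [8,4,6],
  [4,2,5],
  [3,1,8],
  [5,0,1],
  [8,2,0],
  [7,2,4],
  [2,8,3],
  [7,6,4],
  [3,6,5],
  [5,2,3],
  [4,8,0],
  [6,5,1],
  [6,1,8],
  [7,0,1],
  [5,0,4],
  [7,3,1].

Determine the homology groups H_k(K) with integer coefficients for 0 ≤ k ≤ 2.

H_0 ≅ Z,  H_1 ≅ Z ⊕ Z_2,  H_2 = 0.

Take the total order 0 < 1 < 2 < 3 < 4 < 5 < 6 < 7 < 8 on the vertex set. Then K (dimension 2) consists of the simplices:

  0-simplices (9): [0], [1], [2], [3], [4], [5], [6], [7], [8]
  1-simplices (27): (27 of them)
  2-simplices (18): [0,1,5], [0,1,7], [0,2,7], [0,2,8], [0,4,5], [0,4,8], [1,3,7], [1,3,8], [1,5,6], [1,6,8], [2,3,5], [2,3,8], [2,4,5], [2,4,7], [3,5,6], [3,6,7], [4,6,7], [4,6,8]

Hence C_0 ≅ Z^9, C_1 ≅ Z^27, C_2 ≅ Z^18.

The boundary map ∂_1: C_1 → C_0 sends each edge [p,q] (with p < q) to q − p.
As a 9×27 matrix over Z this has rank 8, with invariant factors (1,1,1,1,1,1,1,1).

∂_2: C_2 → C_1 acts by ∂[p,q,r] = [q,r] − [p,r] + [p,q]. For instance
  ∂[4,6,8] = [6,8] − [4,8] + [4,6],
  ∂[0,2,7] = [2,7] − [0,7] + [0,2].
This gives a 27×18 integer matrix of rank 18; reducing to Smith normal form yields diagonal entries (1,1,1,1,1,1,1,1,1,1,1,1,1,1,1,1,1,2).

Now H_k = ker ∂_k / im ∂_{k+1}, so:

  H_0: rank C_0 − rank ∂_1 = 9 − 8 = 1, and the invariant factors of ∂_1 are all 1, so H_0 ≅ Z.
  H_1: rank ker ∂_1 − rank ∂_2 = (27 − 8) − 18 = 1, and ∂_2 has invariant factor 2 > 1, so H_1 ≅ Z ⊕ Z_2.
  H_2: rank ker ∂_2 − rank ∂_3 = (18 − 18) − 0 = 0, and there is no ∂_3, so H_2 ≅ 0.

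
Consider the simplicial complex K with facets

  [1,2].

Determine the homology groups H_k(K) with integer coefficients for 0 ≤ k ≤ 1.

H_0 ≅ Z,  H_1 = 0.

We work with the vertex ordering 1 < 2. The simplices of K, each written with vertices in increasing order, are:

  0-simplices (2): [1], [2]
  1-simplices (1): [1,2]

giving chain groups C_0 ≅ Z^2, C_1 ≅ Z^1.

∂_1: C_1 → C_0 sends each edge [p,q] (with p < q) to q − p. For instance
  ∂[1,2] = [2] − [1].
The 2×1 boundary matrix has rank 1 and Smith normal form diag(1).

Now H_k = ker ∂_k / im ∂_{k+1}, so:

  H_0: rank C_0 − rank ∂_1 = 2 − 1 = 1, and the invariant factors of ∂_1 are all 1, so H_0 = Z.
  H_1: rank ker ∂_1 − rank ∂_2 = (1 − 1) − 0 = 0, and there is no ∂_2, so H_1 = 0.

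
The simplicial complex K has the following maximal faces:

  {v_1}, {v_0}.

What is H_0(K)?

Fix the vertex order v_0 < v_1 and write every simplex with vertices in increasing order. Then dim K = 0 and the simplices of K are:

  0-simplices (2): [v_0], [v_1]

giving chain groups C_0 ≅ Z^2.

From H_k ≅ ker(∂_k) / im(∂_{k+1}) we obtain:

  H_0: rank C_0 − rank ∂_1 = 2 − 0 = 2, and there is no ∂_1, so H_0 = Z^2.

(K is a triangulation of a set of 2 points.)

H_0 ≅ Z^2.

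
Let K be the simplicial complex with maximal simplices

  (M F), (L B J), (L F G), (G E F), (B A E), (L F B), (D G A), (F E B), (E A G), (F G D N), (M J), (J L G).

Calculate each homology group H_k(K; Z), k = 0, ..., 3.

H_0 ≅ Z,  H_1 ≅ Z,  H_2 = 0,  H_3 = 0.

Fix the vertex order A < B < D < E < F < G < J < L < M < N and write every simplex with vertices in increasing order. Then dim K = 3 and the simplices of K are:

  0-simplices (10): A, B, D, E, F, G, J, L, M, N
  1-simplices (22): AB, AD, AE, AG, BE, BF, BJ, BL, DF, DG, DN, EF, EG, FG, FL, FM, FN, GJ, GL, GN, JL, JM
  2-simplices (13): ABE, ADG, AEG, BEF, BFL, BJL, DFG, DFN, DGN, EFG, FGL, FGN, GJL
  3-simplices (1): DFGN

Hence C_0 ≅ Z^10, C_1 ≅ Z^22, C_2 ≅ Z^13, C_3 ≅ Z^1.

∂_1: C_1 → C_0 is given by ∂[p,q] = [q] − [p]. For instance
  ∂BJ = J − B.
The 10×22 boundary matrix has rank 9 and Smith normal form diag(1,1,1,1,1,1,1,1,1).

The boundary map ∂_2: C_2 → C_1 maps a triangle to the signed sum of its edges. For instance
  ∂GJL = JL − GL + GJ,
  ∂DGN = GN − DN + DG.
As a 22×13 matrix over Z this has rank 12, with invariant factors (1,1,1,1,1,1,1,1,1,1,1,1).

∂_3: C_3 → C_2 sends each 3-simplex σ to the alternating sum Σ_i (−1)^i (σ with its i-th vertex removed). For instance
  ∂DFGN = FGN − DGN + DFN − DFG.
The resulting 13×1 matrix has rank 1, and its Smith normal form has invariant factors (1).

Computing H_k = (kernel of ∂_k) / (image of ∂_{k+1}):

  H_0: rank C_0 − rank ∂_1 = 10 − 9 = 1, and the invariant factors of ∂_1 are all 1, so H_0 = Z.
  H_1: rank ker ∂_1 − rank ∂_2 = (22 − 9) − 12 = 1, and the invariant factors of ∂_2 are all 1, so H_1 = Z.
  H_2: rank ker ∂_2 − rank ∂_3 = (13 − 12) − 1 = 0, and the invariant factors of ∂_3 are all 1, so H_2 = 0.
  H_3: rank ker ∂_3 − rank ∂_4 = (1 − 1) − 0 = 0, and there is no ∂_4, so H_3 = 0.

As a check, the Euler characteristic is 10 − 22 + 13 − 1 = 0, which agrees with 1 − 1 + 0 − 0 = 0.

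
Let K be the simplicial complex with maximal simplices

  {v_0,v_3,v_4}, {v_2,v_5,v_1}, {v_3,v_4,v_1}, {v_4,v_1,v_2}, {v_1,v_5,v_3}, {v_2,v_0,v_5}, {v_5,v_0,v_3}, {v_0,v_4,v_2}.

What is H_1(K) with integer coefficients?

Fix the vertex order v_0 < v_1 < v_2 < v_3 < v_4 < v_5 and write every simplex with vertices in increasing order. Then dim K = 2 and the simplices of K are:

  0-simplices (6): [v_0], [v_1], [v_2], [v_3], [v_4], [v_5]
  1-simplices (12): [v_0,v_2], [v_0,v_3], [v_0,v_4], [v_0,v_5], [v_1,v_2], [v_1,v_3], [v_1,v_4], [v_1,v_5], [v_2,v_4], [v_2,v_5], [v_3,v_4], [v_3,v_5]
  2-simplices (8): [v_0,v_2,v_4], [v_0,v_2,v_5], [v_0,v_3,v_4], [v_0,v_3,v_5], [v_1,v_2,v_4], [v_1,v_2,v_5], [v_1,v_3,v_4], [v_1,v_3,v_5]

giving chain groups C_0 ≅ Z^6, C_1 ≅ Z^12, C_2 ≅ Z^8.

∂_1: C_1 → C_0 maps an edge to its endpoints' difference, ∂[p,q] = q − p. For instance
  ∂[v_0,v_4] = [v_4] − [v_0].
The 6×12 boundary matrix has rank 5 and Smith normal form diag(1,1,1,1,1).

∂_2: C_2 → C_1 sends each 2-simplex [p,q,r] to [q,r] − [p,r] + [p,q]. For instance
  ∂[v_1,v_2,v_4] = [v_2,v_4] − [v_1,v_4] + [v_1,v_2],
  ∂[v_1,v_3,v_5] = [v_3,v_5] − [v_1,v_5] + [v_1,v_3].
The 12×8 boundary matrix has rank 7 and Smith normal form diag(1,1,1,1,1,1,1).

From H_k ≅ ker(∂_k) / im(∂_{k+1}) we obtain:

  H_1: rank ker ∂_1 − rank ∂_2 = (12 − 5) − 7 = 0, and the invariant factors of ∂_2 are all 1, so H_1 ≅ 0.

H_1 = 0.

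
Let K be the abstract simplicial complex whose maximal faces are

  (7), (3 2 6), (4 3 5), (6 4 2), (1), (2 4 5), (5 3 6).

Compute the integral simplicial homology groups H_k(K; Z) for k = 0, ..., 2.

H_0 ≅ Z^3,  H_1 ≅ Z,  H_2 = 0.

Take the total order 1 < 2 < 3 < 4 < 5 < 6 < 7 on the vertex set. Then K (dimension 2) consists of the simplices:

  0-simplices (7): [1], [2], [3], [4], [5], [6], [7]
  1-simplices (10): [2,3], [2,4], [2,5], [2,6], [3,4], [3,5], [3,6], [4,5], [4,6], [5,6]
  2-simplices (5): [2,3,6], [2,4,5], [2,4,6], [3,4,5], [3,5,6]

so the chain groups are C_0 ≅ Z^7, C_1 ≅ Z^10, C_2 ≅ Z^5.

The boundary map ∂_1: C_1 → C_0 sends each edge [p,q] (with p < q) to q − p. For instance
  ∂[2,3] = [3] − [2].
The resulting 7×10 matrix has rank 4, and its Smith normal form has invariant factors (1,1,1,1).

Boundary ∂_2: C_2 → C_1 maps a triangle to the signed sum of its edges. For instance
  ∂[2,4,6] = [4,6] − [2,6] + [2,4],
  ∂[3,5,6] = [5,6] − [3,6] + [3,5].
As a 10×5 matrix over Z this has rank 5, with invariant factors (1,1,1,1,1).

Reading off H_k = ker ∂_k / im ∂_{k+1}:

  H_0: rank C_0 − rank ∂_1 = 7 − 4 = 3, and the invariant factors of ∂_1 are all 1, so H_0 = Z^3.
  H_1: rank ker ∂_1 − rank ∂_2 = (10 − 4) − 5 = 1, and the invariant factors of ∂_2 are all 1, so H_1 = Z.
  H_2: rank ker ∂_2 − rank ∂_3 = (5 − 5) − 0 = 0, and there is no ∂_3, so H_2 = 0.

(K is a triangulation of the disjoint union of the Möbius band and a set of 2 points.)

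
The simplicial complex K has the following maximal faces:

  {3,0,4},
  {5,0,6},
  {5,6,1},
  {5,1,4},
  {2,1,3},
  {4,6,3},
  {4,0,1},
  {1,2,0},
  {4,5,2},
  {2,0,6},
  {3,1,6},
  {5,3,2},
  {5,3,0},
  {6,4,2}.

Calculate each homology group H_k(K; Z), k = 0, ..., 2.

H_0 = Z,  H_1 = Z^2,  H_2 = Z.

Fix the vertex order 0 < 1 < 2 < 3 < 4 < 5 < 6 and write every simplex with vertices in increasing order. Then dim K = 2 and the simplices of K are:

  0-simplices (7): [0], [1], [2], [3], [4], [5], [6]
  1-simplices (21): [0,1], [0,2], [0,3], [0,4], [0,5], [0,6], [1,2], [1,3], [1,4], [1,5], [1,6], [2,3], [2,4], [2,5], [2,6], [3,4], [3,5], [3,6], [4,5], [4,6], [5,6]
  2-simplices (14): [0,1,2], [0,1,4], [0,2,6], [0,3,4], [0,3,5], [0,5,6], [1,2,3], [1,3,6], [1,4,5], [1,5,6], [2,3,5], [2,4,5], [2,4,6], [3,4,6]

Hence C_0 ≅ Z^7, C_1 ≅ Z^21, C_2 ≅ Z^14.

Boundary ∂_1: C_1 → C_0 sends each edge [p,q] (with p < q) to q − p.
The 7×21 boundary matrix has rank 6 and Smith normal form diag(1,1,1,1,1,1).

Boundary ∂_2: C_2 → C_1 sends each 2-simplex [p,q,r] to [q,r] − [p,r] + [p,q]. For instance
  ∂[1,5,6] = [5,6] − [1,6] + [1,5],
  ∂[0,1,4] = [1,4] − [0,4] + [0,1].
The resulting 21×14 matrix has rank 13, and its Smith normal form has invariant factors (1,1,1,1,1,1,1,1,1,1,1,1,1).

From H_k ≅ ker(∂_k) / im(∂_{k+1}) we obtain:

  H_0: rank C_0 − rank ∂_1 = 7 − 6 = 1, and the invariant factors of ∂_1 are all 1, so H_0 = Z.
  H_1: rank ker ∂_1 − rank ∂_2 = (21 − 6) − 13 = 2, and the invariant factors of ∂_2 are all 1, so H_1 = Z^2.
  H_2: rank ker ∂_2 − rank ∂_3 = (14 − 13) − 0 = 1, and there is no ∂_3, so H_2 = Z.

(K is a triangulation of the torus T^2.)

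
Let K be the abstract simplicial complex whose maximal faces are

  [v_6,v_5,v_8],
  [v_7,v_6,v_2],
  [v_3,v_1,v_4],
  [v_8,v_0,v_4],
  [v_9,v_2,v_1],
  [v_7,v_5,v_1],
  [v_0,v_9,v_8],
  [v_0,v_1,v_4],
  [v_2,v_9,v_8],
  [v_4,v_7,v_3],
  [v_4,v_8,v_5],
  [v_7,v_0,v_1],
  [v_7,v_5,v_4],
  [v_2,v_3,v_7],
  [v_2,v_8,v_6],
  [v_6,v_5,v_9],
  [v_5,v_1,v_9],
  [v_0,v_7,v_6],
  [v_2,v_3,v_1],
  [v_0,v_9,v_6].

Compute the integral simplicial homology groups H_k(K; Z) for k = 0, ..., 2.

Order the vertices as v_0 < v_1 < v_2 < v_3 < v_4 < v_5 < v_6 < v_7 < v_8 < v_9. Listing each simplex with vertices in this order, K has dimension 2 with simplices:

  0-simplices (10): [v_0], [v_1], [v_2], [v_3], [v_4], [v_5], [v_6], [v_7], [v_8], [v_9]
  1-simplices (30): (30 of them)
  2-simplices (20): (20 of them)

Hence C_0 ≅ Z^10, C_1 ≅ Z^30, C_2 ≅ Z^20.

Boundary ∂_1: C_1 → C_0 sends each edge [p,q] (with p < q) to q − p.
As a 10×30 matrix over Z this has rank 9, with invariant factors (1,1,1,1,1,1,1,1,1).

Boundary ∂_2: C_2 → C_1 sends each 2-simplex [p,q,r] to [q,r] − [p,r] + [p,q]. For instance
  ∂[v_2,v_6,v_8] = [v_6,v_8] − [v_2,v_8] + [v_2,v_6],
  ∂[v_0,v_6,v_9] = [v_6,v_9] − [v_0,v_9] + [v_0,v_6].
This gives a 30×20 integer matrix of rank 20; reducing to Smith normal form yields diagonal entries (1,1,1,1,1,1,1,1,1,1,1,1,1,1,1,1,1,1,1,2).

Now H_k = ker ∂_k / im ∂_{k+1}, so:

  H_0: rank C_0 − rank ∂_1 = 10 − 9 = 1, and the invariant factors of ∂_1 are all 1, so H_0 = Z.
  H_1: rank ker ∂_1 − rank ∂_2 = (30 − 9) − 20 = 1, and ∂_2 has invariant factor 2 > 1, so H_1 = Z × Z/2.
  H_2: rank ker ∂_2 − rank ∂_3 = (20 − 20) − 0 = 0, and there is no ∂_3, so H_2 = 0.

H_0 = Z,  H_1 = Z × Z/2,  H_2 = 0.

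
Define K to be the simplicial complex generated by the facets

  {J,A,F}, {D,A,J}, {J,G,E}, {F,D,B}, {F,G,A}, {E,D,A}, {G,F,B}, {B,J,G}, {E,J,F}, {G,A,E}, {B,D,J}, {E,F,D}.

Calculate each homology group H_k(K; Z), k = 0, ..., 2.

We work with the vertex ordering A < B < D < E < F < G < J. The simplices of K, each written with vertices in increasing order, are:

  0-simplices (7): A, B, D, E, F, G, J
  1-simplices (18): AD, AE, AF, AG, AJ, BD, BF, BG, BJ, DE, DF, DJ, EF, EG, EJ, FG, FJ, GJ
  2-simplices (12): ADE, ADJ, AEG, AFG, AFJ, BDF, BDJ, BFG, BGJ, DEF, EFJ, EGJ

Hence C_0 ≅ Z^7, C_1 ≅ Z^18, C_2 ≅ Z^12.

Boundary ∂_1: C_1 → C_0 is given by ∂[p,q] = [q] − [p]. For instance
  ∂DF = F − D.
The 7×18 boundary matrix has rank 6 and Smith normal form diag(1,1,1,1,1,1).

∂_2: C_2 → C_1 maps a triangle to the signed sum of its edges. For instance
  ∂AFJ = FJ − AJ + AF,
  ∂ADE = DE − AE + AD.
As a 18×12 matrix over Z this has rank 12, with invariant factors (1,1,1,1,1,1,1,1,1,1,1,2).

Computing H_k = (kernel of ∂_k) / (image of ∂_{k+1}):

  H_0: rank C_0 − rank ∂_1 = 7 − 6 = 1, and the invariant factors of ∂_1 are all 1, so H_0 ≅ Z.
  H_1: rank ker ∂_1 − rank ∂_2 = (18 − 6) − 12 = 0, and ∂_2 has invariant factor 2 > 1, so H_1 ≅ Z/2.
  H_2: rank ker ∂_2 − rank ∂_3 = (12 − 12) − 0 = 0, and there is no ∂_3, so H_2 ≅ 0.

As a check, the Euler characteristic is 7 − 18 + 12 = 1, which agrees with 1 − 0 + 0 = 1.

H_0 = Z,  H_1 = Z/2,  H_2 = 0.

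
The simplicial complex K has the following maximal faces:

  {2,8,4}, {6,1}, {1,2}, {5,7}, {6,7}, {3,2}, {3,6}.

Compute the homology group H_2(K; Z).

Order the vertices as 1 < 2 < 3 < 4 < 5 < 6 < 7 < 8. Listing each simplex with vertices in this order, K has dimension 2 with simplices:

  0-simplices (8): [1], [2], [3], [4], [5], [6], [7], [8]
  1-simplices (9): [1,2], [1,6], [2,3], [2,4], [2,8], [3,6], [4,8], [5,7], [6,7]
  2-simplices (1): [2,4,8]

Hence C_0 ≅ Z^8, C_1 ≅ Z^9, C_2 ≅ Z^1.

∂_1: C_1 → C_0 maps an edge to its endpoints' difference, ∂[p,q] = q − p. For instance
  ∂[4,8] = [8] − [4].
The 8×9 boundary matrix has rank 7 and Smith normal form diag(1,1,1,1,1,1,1).

Boundary ∂_2: C_2 → C_1 acts by ∂[p,q,r] = [q,r] − [p,r] + [p,q]. For instance
  ∂[2,4,8] = [4,8] − [2,8] + [2,4].
The resulting 9×1 matrix has rank 1, and its Smith normal form has invariant factors (1).

Now H_k = ker ∂_k / im ∂_{k+1}, so:

  H_2: rank ker ∂_2 − rank ∂_3 = (1 − 1) − 0 = 0, and there is no ∂_3, so H_2 ≅ 0.

H_2 ≅ 0.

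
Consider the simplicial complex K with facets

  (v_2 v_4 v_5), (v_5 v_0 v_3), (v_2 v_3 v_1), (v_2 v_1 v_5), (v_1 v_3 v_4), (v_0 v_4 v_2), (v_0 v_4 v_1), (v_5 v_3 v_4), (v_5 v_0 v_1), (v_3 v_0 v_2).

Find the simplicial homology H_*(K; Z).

We work with the vertex ordering v_0 < v_1 < v_2 < v_3 < v_4 < v_5. The simplices of K, each written with vertices in increasing order, are:

  0-simplices (6): [v_0], [v_1], [v_2], [v_3], [v_4], [v_5]
  1-simplices (15): (15 of them)
  2-simplices (10): [v_0,v_1,v_4], [v_0,v_1,v_5], [v_0,v_2,v_3], [v_0,v_2,v_4], [v_0,v_3,v_5], [v_1,v_2,v_3], [v_1,v_2,v_5], [v_1,v_3,v_4], [v_2,v_4,v_5], [v_3,v_4,v_5]

Hence C_0 ≅ Z^6, C_1 ≅ Z^15, C_2 ≅ Z^10.

∂_1: C_1 → C_0 is given by ∂[p,q] = [q] − [p].
As a 6×15 matrix over Z this has rank 5, with invariant factors (1,1,1,1,1).

∂_2: C_2 → C_1 maps a triangle to the signed sum of its edges. For instance
  ∂[v_1,v_2,v_5] = [v_2,v_5] − [v_1,v_5] + [v_1,v_2],
  ∂[v_0,v_2,v_3] = [v_2,v_3] − [v_0,v_3] + [v_0,v_2].
The 15×10 boundary matrix has rank 10 and Smith normal form diag(1,1,1,1,1,1,1,1,1,2).

Now H_k = ker ∂_k / im ∂_{k+1}, so:

  H_0: rank C_0 − rank ∂_1 = 6 − 5 = 1, and the invariant factors of ∂_1 are all 1, so H_0 = Z.
  H_1: rank ker ∂_1 − rank ∂_2 = (15 − 5) − 10 = 0, and ∂_2 has invariant factor 2 > 1, so H_1 = Z/2.
  H_2: rank ker ∂_2 − rank ∂_3 = (10 − 10) − 0 = 0, and there is no ∂_3, so H_2 = 0.

H_0 ≅ Z,  H_1 ≅ Z/2,  H_2 = 0.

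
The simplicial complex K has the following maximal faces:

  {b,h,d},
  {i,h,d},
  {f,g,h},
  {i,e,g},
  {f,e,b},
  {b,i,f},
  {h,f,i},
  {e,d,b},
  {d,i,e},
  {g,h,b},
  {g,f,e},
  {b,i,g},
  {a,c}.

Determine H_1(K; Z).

Fix the vertex order a < b < c < d < e < f < g < h < i and write every simplex with vertices in increasing order. Then dim K = 2 and the simplices of K are:

  0-simplices (9): a, b, c, d, e, f, g, h, i
  1-simplices (19): ac, bd, be, bf, bg, bh, bi, de, dh, di, ef, eg, ei, fg, fh, fi, gh, gi, hi
  2-simplices (12): bde, bdh, bef, bfi, bgh, bgi, dei, dhi, efg, egi, fgh, fhi

Hence C_0 ≅ Z^9, C_1 ≅ Z^19, C_2 ≅ Z^12.

Boundary ∂_1: C_1 → C_0 sends each edge [p,q] (with p < q) to q − p.
This gives a 9×19 integer matrix of rank 7; reducing to Smith normal form yields diagonal entries (1,1,1,1,1,1,1).

∂_2: C_2 → C_1 acts by ∂[p,q,r] = [q,r] − [p,r] + [p,q]. For instance
  ∂dei = ei − di + de,
  ∂dhi = hi − di + dh.
This gives a 19×12 integer matrix of rank 12; reducing to Smith normal form yields diagonal entries (1,1,1,1,1,1,1,1,1,1,1,2).

Computing H_k = (kernel of ∂_k) / (image of ∂_{k+1}):

  H_1: rank ker ∂_1 − rank ∂_2 = (19 − 7) − 12 = 0, and ∂_2 has invariant factor 2 > 1, so H_1 = Z/2.

(K is a triangulation of the disjoint union of the 1-simplex and the real projective plane RP^2.)

H_1 = Z/2.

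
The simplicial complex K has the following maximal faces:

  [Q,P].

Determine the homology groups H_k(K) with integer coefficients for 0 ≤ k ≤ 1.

H_0 ≅ Z,  H_1 = 0.

Take the total order P < Q on the vertex set. Then K (dimension 1) consists of the simplices:

  0-simplices (2): P, Q
  1-simplices (1): PQ

so the chain groups are C_0 ≅ Z^2, C_1 ≅ Z^1.

∂_1: C_1 → C_0 maps an edge to its endpoints' difference, ∂[p,q] = q − p. For instance
  ∂PQ = Q − P.
As a 2×1 matrix over Z this has rank 1, with invariant factors (1).

Computing H_k = (kernel of ∂_k) / (image of ∂_{k+1}):

  H_0: rank C_0 − rank ∂_1 = 2 − 1 = 1, and the invariant factors of ∂_1 are all 1, so H_0 = Z.
  H_1: rank ker ∂_1 − rank ∂_2 = (1 − 1) − 0 = 0, and there is no ∂_2, so H_1 = 0.

As a check, the Euler characteristic is 2 − 1 = 1, which agrees with 1 − 0 = 1.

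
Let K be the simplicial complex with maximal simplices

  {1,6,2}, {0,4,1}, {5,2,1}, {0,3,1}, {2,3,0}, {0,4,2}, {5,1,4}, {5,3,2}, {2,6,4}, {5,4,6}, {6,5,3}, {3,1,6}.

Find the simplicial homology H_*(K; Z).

H_0 = Z,  H_1 = Z_2,  H_2 = 0.

K has 7 vertices, 18 edges, 12 triangles.
rank ∂_0 = 0, rank ∂_1 = 6 ⇒ b_0 = 7 − 0 − 6 = 1; all invariant factors of ∂_1 are 1 so no torsion. So H_0 = Z.
rank ∂_1 = 6, rank ∂_2 = 12 ⇒ b_1 = 18 − 6 − 12 = 0; ∂_2 has invariant factor(s) [2] giving torsion. So H_1 = Z_2.
rank ∂_2 = 12, rank ∂_3 = 0 ⇒ b_2 = 12 − 12 − 0 = 0. So H_2 = 0.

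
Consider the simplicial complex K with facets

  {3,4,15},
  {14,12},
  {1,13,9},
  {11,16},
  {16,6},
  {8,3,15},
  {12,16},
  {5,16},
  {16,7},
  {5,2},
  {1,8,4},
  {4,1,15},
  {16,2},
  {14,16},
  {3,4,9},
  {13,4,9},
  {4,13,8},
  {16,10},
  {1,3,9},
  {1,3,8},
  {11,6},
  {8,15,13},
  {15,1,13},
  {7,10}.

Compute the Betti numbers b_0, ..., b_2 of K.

We work with the vertex ordering 1 < 2 < 3 < 4 < 5 < 6 < 7 < 8 < 9 < 10 < 11 < 12 < 13 < 14 < 15 < 16. The simplices of K, each written with vertices in increasing order, are:

  0-simplices (16): [1], [2], [3], [4], [5], [6], [7], [8], [9], [10], [11], [12], [13], [14], [15], [16]
  1-simplices (30): (30 of them)
  2-simplices (12): [1,3,8], [1,3,9], [1,4,8], [1,4,15], [1,9,13], [1,13,15], [3,4,9], [3,4,15], [3,8,15], [4,8,13], [4,9,13], [8,13,15]

Hence C_0 ≅ Z^16, C_1 ≅ Z^30, C_2 ≅ Z^12.

Boundary ∂_1: C_1 → C_0 maps an edge to its endpoints' difference, ∂[p,q] = q − p.
The 16×30 boundary matrix has rank 14 and Smith normal form diag(1,1,1,1,1,1,1,1,1,1,1,1,1,1).

Boundary ∂_2: C_2 → C_1 sends each 2-simplex [p,q,r] to [q,r] − [p,r] + [p,q]. For instance
  ∂[1,3,8] = [3,8] − [1,8] + [1,3],
  ∂[3,4,15] = [4,15] − [3,15] + [3,4].
This gives a 30×12 integer matrix of rank 12; reducing to Smith normal form yields diagonal entries (1,1,1,1,1,1,1,1,1,1,1,2).

Now H_k = ker ∂_k / im ∂_{k+1}, so:

  H_0: rank C_0 − rank ∂_1 = 16 − 14 = 2, and the invariant factors of ∂_1 are all 1, so H_0 ≅ Z^2.
  H_1: rank ker ∂_1 − rank ∂_2 = (30 − 14) − 12 = 4, and ∂_2 has invariant factor 2 > 1, so H_1 ≅ Z^4 ⊕ Z/2Z.
  H_2: rank ker ∂_2 − rank ∂_3 = (12 − 12) − 0 = 0, and there is no ∂_3, so H_2 ≅ 0.

As a check, the Euler characteristic is 16 − 30 + 12 = -2, which agrees with 2 − 4 + 0 = -2.
(K is a triangulation of the disjoint union of the real projective plane RP^2 and a wedge of 4 circles.)

Hence the Betti numbers are b_0 = 2, b_1 = 4, b_2 = 0.

b_0 = 2, b_1 = 4, b_2 = 0.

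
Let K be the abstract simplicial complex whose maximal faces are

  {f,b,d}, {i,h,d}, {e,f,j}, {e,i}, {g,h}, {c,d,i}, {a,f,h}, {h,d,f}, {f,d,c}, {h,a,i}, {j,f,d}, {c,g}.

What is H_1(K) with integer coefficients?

H_1 = Z^2.

Take the total order a < b < c < d < e < f < g < h < i < j on the vertex set. Then K (dimension 2) consists of the simplices:

  0-simplices (10): a, b, c, d, e, f, g, h, i, j
  1-simplices (20): af, ah, ai, bd, bf, cd, cf, cg, ci, df, dh, di, dj, ef, ei, ej, fh, fj, gh, hi
  2-simplices (9): afh, ahi, bdf, cdf, cdi, dfh, dfj, dhi, efj

giving chain groups C_0 ≅ Z^10, C_1 ≅ Z^20, C_2 ≅ Z^9.

Boundary ∂_1: C_1 → C_0 maps an edge to its endpoints' difference, ∂[p,q] = q − p.
As a 10×20 matrix over Z this has rank 9, with invariant factors (1,1,1,1,1,1,1,1,1).

Boundary ∂_2: C_2 → C_1 acts by ∂[p,q,r] = [q,r] − [p,r] + [p,q]. For instance
  ∂efj = fj − ej + ef,
  ∂dfh = fh − dh + df.
The resulting 20×9 matrix has rank 9, and its Smith normal form has invariant factors (1,1,1,1,1,1,1,1,1).

Reading off H_k = ker ∂_k / im ∂_{k+1}:

  H_1: rank ker ∂_1 − rank ∂_2 = (20 − 9) − 9 = 2, and the invariant factors of ∂_2 are all 1, so H_1 ≅ Z^2.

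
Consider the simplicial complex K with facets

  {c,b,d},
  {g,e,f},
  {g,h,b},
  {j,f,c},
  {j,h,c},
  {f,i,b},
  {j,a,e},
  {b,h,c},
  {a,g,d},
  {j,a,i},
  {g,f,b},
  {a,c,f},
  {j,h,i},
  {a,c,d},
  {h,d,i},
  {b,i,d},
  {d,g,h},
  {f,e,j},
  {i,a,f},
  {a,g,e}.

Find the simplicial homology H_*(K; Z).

H_0 = Z,  H_1 = Z ⊕ Z_2,  H_2 = 0.

Take the total order a < b < c < d < e < f < g < h < i < j on the vertex set. Then K (dimension 2) consists of the simplices:

  0-simplices (10): a, b, c, d, e, f, g, h, i, j
  1-simplices (30): ac, ad, ae, af, ag, ai, aj, bc, bd, bf, bg, bh, bi, cd, cf, ch, cj, dg, dh, di, ef, eg, ej, fg, fi, fj, gh, hi, hj, ij
  2-simplices (20): acd, acf, adg, aeg, aej, afi, aij, bcd, bch, bdi, bfg, bfi, bgh, cfj, chj, dgh, dhi, efg, efj, hij

Hence C_0 ≅ Z^10, C_1 ≅ Z^30, C_2 ≅ Z^20.

Boundary ∂_1: C_1 → C_0 is given by ∂[p,q] = [q] − [p]. For instance
  ∂fg = g − f.
This gives a 10×30 integer matrix of rank 9; reducing to Smith normal form yields diagonal entries (1,1,1,1,1,1,1,1,1).

The boundary map ∂_2: C_2 → C_1 sends each 2-simplex [p,q,r] to [q,r] − [p,r] + [p,q]. For instance
  ∂acd = cd − ad + ac,
  ∂efg = fg − eg + ef.
As a 30×20 matrix over Z this has rank 20, with invariant factors (1,1,1,1,1,1,1,1,1,1,1,1,1,1,1,1,1,1,1,2).

Now H_k = ker ∂_k / im ∂_{k+1}, so:

  H_0: rank C_0 − rank ∂_1 = 10 − 9 = 1, and the invariant factors of ∂_1 are all 1, so H_0 ≅ Z.
  H_1: rank ker ∂_1 − rank ∂_2 = (30 − 9) − 20 = 1, and ∂_2 has invariant factor 2 > 1, so H_1 ≅ Z ⊕ Z_2.
  H_2: rank ker ∂_2 − rank ∂_3 = (20 − 20) − 0 = 0, and there is no ∂_3, so H_2 ≅ 0.

As a check, the Euler characteristic is 10 − 30 + 20 = 0, which agrees with 1 − 1 + 0 = 0.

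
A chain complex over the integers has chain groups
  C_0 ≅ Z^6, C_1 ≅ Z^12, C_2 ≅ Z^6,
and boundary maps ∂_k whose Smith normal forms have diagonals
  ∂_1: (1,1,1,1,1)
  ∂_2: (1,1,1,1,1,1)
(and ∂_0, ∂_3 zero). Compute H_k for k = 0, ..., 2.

H_0: b_0 = 6 − 0 − 5 = 1; torsion from ∂_1 factors > 1: none. So H_0 = Z.
H_1: b_1 = 12 − 5 − 6 = 1; torsion from ∂_2 factors > 1: none. So H_1 = Z.
H_2: b_2 = 6 − 6 − 0 = 0; torsion from ∂_3 factors > 1: none. So H_2 = 0.

H_0 = Z,  H_1 = Z,  H_2 = 0.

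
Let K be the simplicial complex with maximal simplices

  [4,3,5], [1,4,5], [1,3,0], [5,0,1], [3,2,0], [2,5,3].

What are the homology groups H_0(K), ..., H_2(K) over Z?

H_0 ≅ Z,  H_1 ≅ Z,  H_2 = 0.

Take the total order 0 < 1 < 2 < 3 < 4 < 5 on the vertex set. Then K (dimension 2) consists of the simplices:

  0-simplices (6): [0], [1], [2], [3], [4], [5]
  1-simplices (12): [0,1], [0,2], [0,3], [0,5], [1,3], [1,4], [1,5], [2,3], [2,5], [3,4], [3,5], [4,5]
  2-simplices (6): [0,1,3], [0,1,5], [0,2,3], [1,4,5], [2,3,5], [3,4,5]

Hence C_0 ≅ Z^6, C_1 ≅ Z^12, C_2 ≅ Z^6.

∂_1: C_1 → C_0 sends each edge [p,q] (with p < q) to q − p.
The resulting 6×12 matrix has rank 5, and its Smith normal form has invariant factors (1,1,1,1,1).

The boundary map ∂_2: C_2 → C_1 sends each 2-simplex [p,q,r] to [q,r] − [p,r] + [p,q]. For instance
  ∂[2,3,5] = [3,5] − [2,5] + [2,3],
  ∂[0,2,3] = [2,3] − [0,3] + [0,2].
The resulting 12×6 matrix has rank 6, and its Smith normal form has invariant factors (1,1,1,1,1,1).

Now H_k = ker ∂_k / im ∂_{k+1}, so:

  H_0: rank C_0 − rank ∂_1 = 6 − 5 = 1, and the invariant factors of ∂_1 are all 1, so H_0 ≅ Z.
  H_1: rank ker ∂_1 − rank ∂_2 = (12 − 5) − 6 = 1, and the invariant factors of ∂_2 are all 1, so H_1 ≅ Z.
  H_2: rank ker ∂_2 − rank ∂_3 = (6 − 6) − 0 = 0, and there is no ∂_3, so H_2 ≅ 0.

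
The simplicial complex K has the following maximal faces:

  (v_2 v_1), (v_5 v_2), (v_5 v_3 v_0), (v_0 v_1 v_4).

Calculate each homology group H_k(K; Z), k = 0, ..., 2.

H_0 ≅ Z,  H_1 ≅ Z,  H_2 = 0.

Fix the vertex order v_0 < v_1 < v_2 < v_3 < v_4 < v_5 and write every simplex with vertices in increasing order. Then dim K = 2 and the simplices of K are:

  0-simplices (6): [v_0], [v_1], [v_2], [v_3], [v_4], [v_5]
  1-simplices (8): [v_0,v_1], [v_0,v_3], [v_0,v_4], [v_0,v_5], [v_1,v_2], [v_1,v_4], [v_2,v_5], [v_3,v_5]
  2-simplices (2): [v_0,v_1,v_4], [v_0,v_3,v_5]

so the chain groups are C_0 ≅ Z^6, C_1 ≅ Z^8, C_2 ≅ Z^2.

Boundary ∂_1: C_1 → C_0 sends each edge [p,q] (with p < q) to q − p. For instance
  ∂[v_0,v_1] = [v_1] − [v_0].
The resulting 6×8 matrix has rank 5, and its Smith normal form has invariant factors (1,1,1,1,1).

∂_2: C_2 → C_1 sends each 2-simplex [p,q,r] to [q,r] − [p,r] + [p,q]. For instance
  ∂[v_0,v_3,v_5] = [v_3,v_5] − [v_0,v_5] + [v_0,v_3],
  ∂[v_0,v_1,v_4] = [v_1,v_4] − [v_0,v_4] + [v_0,v_1].
The 8×2 boundary matrix has rank 2 and Smith normal form diag(1,1).

Reading off H_k = ker ∂_k / im ∂_{k+1}:

  H_0: rank C_0 − rank ∂_1 = 6 − 5 = 1, and the invariant factors of ∂_1 are all 1, so H_0 = Z.
  H_1: rank ker ∂_1 − rank ∂_2 = (8 − 5) − 2 = 1, and the invariant factors of ∂_2 are all 1, so H_1 = Z.
  H_2: rank ker ∂_2 − rank ∂_3 = (2 − 2) − 0 = 0, and there is no ∂_3, so H_2 = 0.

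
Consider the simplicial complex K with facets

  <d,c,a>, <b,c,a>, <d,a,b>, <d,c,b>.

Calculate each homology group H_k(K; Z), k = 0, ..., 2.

We work with the vertex ordering a < b < c < d. The simplices of K, each written with vertices in increasing order, are:

  0-simplices (4): a, b, c, d
  1-simplices (6): ab, ac, ad, bc, bd, cd
  2-simplices (4): abc, abd, acd, bcd

so the chain groups are C_0 ≅ Z^4, C_1 ≅ Z^6, C_2 ≅ Z^4.

∂_1: C_1 → C_0 is given by ∂[p,q] = [q] − [p]. For instance
  ∂ad = d − a.
This gives a 4×6 integer matrix of rank 3; reducing to Smith normal form yields diagonal entries (1,1,1).

Boundary ∂_2: C_2 → C_1 acts by ∂[p,q,r] = [q,r] − [p,r] + [p,q]. For instance
  ∂acd = cd − ad + ac,
  ∂abc = bc − ac + ab.
As a 6×4 matrix over Z this has rank 3, with invariant factors (1,1,1).

Now H_k = ker ∂_k / im ∂_{k+1}, so:

  H_0: rank C_0 − rank ∂_1 = 4 − 3 = 1, and the invariant factors of ∂_1 are all 1, so H_0 = Z.
  H_1: rank ker ∂_1 − rank ∂_2 = (6 − 3) − 3 = 0, and the invariant factors of ∂_2 are all 1, so H_1 = 0.
  H_2: rank ker ∂_2 − rank ∂_3 = (4 − 3) − 0 = 1, and there is no ∂_3, so H_2 = Z.

As a check, the Euler characteristic is 4 − 6 + 4 = 2, which agrees with 1 − 0 + 1 = 2.

H_0 ≅ Z,  H_1 = 0,  H_2 ≅ Z.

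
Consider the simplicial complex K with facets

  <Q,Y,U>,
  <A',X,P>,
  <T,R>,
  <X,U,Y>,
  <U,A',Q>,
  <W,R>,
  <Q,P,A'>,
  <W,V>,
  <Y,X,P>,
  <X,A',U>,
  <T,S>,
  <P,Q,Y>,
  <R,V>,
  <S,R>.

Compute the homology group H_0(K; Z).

We work with the vertex ordering P < Q < R < S < T < U < V < W < X < Y < A'. The simplices of K, each written with vertices in increasing order, are:

  0-simplices (11): [P], [Q], [R], [S], [T], [U], [V], [W], [X], [Y], [A']
  1-simplices (18): [P,Q], [P,X], [P,Y], [P,A'], [Q,U], [Q,Y], [Q,A'], [R,S], [R,T], [R,V], [R,W], [S,T], [U,X], [U,Y], [U,A'], [V,W], [X,Y], [X,A']
  2-simplices (8): [P,Q,Y], [P,Q,A'], [P,X,Y], [P,X,A'], [Q,U,Y], [Q,U,A'], [U,X,Y], [U,X,A']

giving chain groups C_0 ≅ Z^11, C_1 ≅ Z^18, C_2 ≅ Z^8.

Boundary ∂_1: C_1 → C_0 maps an edge to its endpoints' difference, ∂[p,q] = q − p. For instance
  ∂[Q,A'] = [A'] − [Q].
This gives a 11×18 integer matrix of rank 9; reducing to Smith normal form yields diagonal entries (1,1,1,1,1,1,1,1,1).

Boundary ∂_2: C_2 → C_1 maps a triangle to the signed sum of its edges. For instance
  ∂[P,Q,A'] = [Q,A'] − [P,A'] + [P,Q],
  ∂[P,Q,Y] = [Q,Y] − [P,Y] + [P,Q].
This gives a 18×8 integer matrix of rank 7; reducing to Smith normal form yields diagonal entries (1,1,1,1,1,1,1).

Computing H_k = (kernel of ∂_k) / (image of ∂_{k+1}):

  H_0: rank C_0 − rank ∂_1 = 11 − 9 = 2, and the invariant factors of ∂_1 are all 1, so H_0 = Z^2.

H_0 = Z^2.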